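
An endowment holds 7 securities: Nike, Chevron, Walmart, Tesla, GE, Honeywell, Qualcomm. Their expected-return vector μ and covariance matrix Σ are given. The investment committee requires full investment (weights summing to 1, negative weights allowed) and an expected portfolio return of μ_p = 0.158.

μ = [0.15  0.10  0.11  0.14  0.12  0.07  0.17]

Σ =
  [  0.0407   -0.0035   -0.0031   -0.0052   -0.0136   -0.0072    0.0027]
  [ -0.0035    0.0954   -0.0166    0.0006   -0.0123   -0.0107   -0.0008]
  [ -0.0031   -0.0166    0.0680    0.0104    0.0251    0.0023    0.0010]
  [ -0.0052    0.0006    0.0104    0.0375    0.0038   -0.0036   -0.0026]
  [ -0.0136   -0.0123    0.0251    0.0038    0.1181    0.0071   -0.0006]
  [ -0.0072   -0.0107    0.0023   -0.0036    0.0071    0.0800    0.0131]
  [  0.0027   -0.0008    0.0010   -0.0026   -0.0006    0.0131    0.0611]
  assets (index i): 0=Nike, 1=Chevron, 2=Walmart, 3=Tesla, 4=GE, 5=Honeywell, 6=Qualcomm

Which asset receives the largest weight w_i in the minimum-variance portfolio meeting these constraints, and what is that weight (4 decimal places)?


g=Σ⁻¹μ = [4.9481  1.7104  1.0352  4.2557  1.3489  1.1800  2.5105]
h=Σ⁻¹𝟙 = [36.0295  16.8171  11.4763  29.6099  10.0780  16.0151  12.7321]
a=μᵀg=2.294172  b=𝟙ᵀg=16.988791  c=𝟙ᵀh=132.758031  D=ac−b²=15.950775
λ₁=(c·0.158−b)/D = (132.758031·0.158−16.988791)/15.950775 = 0.249955
λ₂=(a−b·0.158)/D = (2.294172−16.988791·0.158)/15.950775 = -0.024454
w* = 0.249955·g + -0.024454·h:
  w_0 = 0.249955·4.9481 + -0.024454·36.0295 = 0.3557  (Nike)
  w_1 = 0.249955·1.7104 + -0.024454·16.8171 = 0.0163  (Chevron)
  w_2 = 0.249955·1.0352 + -0.024454·11.4763 = -0.0219  (Walmart)
  w_3 = 0.249955·4.2557 + -0.024454·29.6099 = 0.3397  (Tesla)
  w_4 = 0.249955·1.3489 + -0.024454·10.0780 = 0.0907  (GE)
  w_5 = 0.249955·1.1800 + -0.024454·16.0151 = -0.0967  (Honeywell)
  w_6 = 0.249955·2.5105 + -0.024454·12.7321 = 0.3162  (Qualcomm)
Σw_i=1.0000  μᵀw=0.1580
σ²=wᵀΣw=λ₁·μ_p+λ₂ = 0.249955·0.158 + -0.024454 = 0.015039 ≈ 0.0150

Nike (0.3557)


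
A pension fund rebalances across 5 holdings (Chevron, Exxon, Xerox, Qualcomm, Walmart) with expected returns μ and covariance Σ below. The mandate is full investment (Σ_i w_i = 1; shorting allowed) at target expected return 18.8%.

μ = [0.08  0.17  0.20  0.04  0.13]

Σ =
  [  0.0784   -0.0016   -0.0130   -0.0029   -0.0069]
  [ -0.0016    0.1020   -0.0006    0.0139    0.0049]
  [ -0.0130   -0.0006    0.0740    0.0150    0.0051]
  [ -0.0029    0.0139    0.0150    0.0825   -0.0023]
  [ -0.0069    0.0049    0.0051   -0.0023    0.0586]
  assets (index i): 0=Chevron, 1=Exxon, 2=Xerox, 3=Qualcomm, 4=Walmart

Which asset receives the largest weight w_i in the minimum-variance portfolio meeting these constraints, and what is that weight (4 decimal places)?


u=Σ⁻¹μ = [1.7080  1.6417  2.9186  -0.2060  2.0202]
v=Σ⁻¹𝟙 = [17.0466  8.0221  13.4521  9.4137  17.6000]
a=μᵀu=1.253829  b=𝟙ᵀu=8.082447  c=𝟙ᵀv=65.534414  D=ac−b²=16.843005
λ₁=(c·0.188−b)/D = (65.534414·0.188−8.082447)/16.843005 = 0.251619
λ₂=(a−b·0.188)/D = (1.253829−8.082447·0.188)/16.843005 = -0.015773
w* = 0.251619·u + -0.015773·v:
  w_0 = 0.251619·1.7080 + -0.015773·17.0466 = 0.1609  (Chevron)
  w_1 = 0.251619·1.6417 + -0.015773·8.0221 = 0.2865  (Exxon)
  w_2 = 0.251619·2.9186 + -0.015773·13.4521 = 0.5222  (Xerox)
  w_3 = 0.251619·-0.2060 + -0.015773·9.4137 = -0.2003  (Qualcomm)
  w_4 = 0.251619·2.0202 + -0.015773·17.6000 = 0.2307  (Walmart)
Σw_i=1.0000  μᵀw=0.1880
σ²=wᵀΣw=λ₁·μ_p+λ₂ = 0.251619·0.188 + -0.015773 = 0.031531 ≈ 0.0315

Xerox (0.5222)


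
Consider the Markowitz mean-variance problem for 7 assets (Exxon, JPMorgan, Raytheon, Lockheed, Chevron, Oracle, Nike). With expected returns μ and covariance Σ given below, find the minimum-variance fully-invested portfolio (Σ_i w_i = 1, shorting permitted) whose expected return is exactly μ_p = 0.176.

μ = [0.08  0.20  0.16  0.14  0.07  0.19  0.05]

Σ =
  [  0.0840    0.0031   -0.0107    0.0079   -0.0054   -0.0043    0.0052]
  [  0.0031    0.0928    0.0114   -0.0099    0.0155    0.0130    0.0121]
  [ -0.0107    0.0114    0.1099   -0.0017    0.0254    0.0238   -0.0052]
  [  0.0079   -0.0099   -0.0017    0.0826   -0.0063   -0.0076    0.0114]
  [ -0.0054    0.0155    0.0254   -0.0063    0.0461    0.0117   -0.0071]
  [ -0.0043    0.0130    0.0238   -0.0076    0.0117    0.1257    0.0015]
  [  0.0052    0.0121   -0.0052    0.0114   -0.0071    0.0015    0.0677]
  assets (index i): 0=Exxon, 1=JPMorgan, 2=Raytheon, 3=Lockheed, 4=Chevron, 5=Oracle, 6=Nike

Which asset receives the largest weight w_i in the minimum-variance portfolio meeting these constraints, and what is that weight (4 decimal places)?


p=Σ⁻¹μ = [0.9045  1.9689  1.0217  1.9972  0.3710  1.2308  0.0710]
q=Σ⁻¹𝟙 = [11.9847  5.0290  4.4451  11.9408  21.2304  5.5898  13.3851]
a=μᵀp=1.172571  b=𝟙ᵀp=7.564950  c=𝟙ᵀq=73.604936  D=ac−b²=29.078512
λ₁=(c·0.176−b)/D = (73.604936·0.176−7.564950)/29.078512 = 0.185344
λ₂=(a−b·0.176)/D = (1.172571−7.564950·0.176)/29.078512 = -0.005463
w* = 0.185344·p + -0.005463·q:
  w_0 = 0.185344·0.9045 + -0.005463·11.9847 = 0.1022  (Exxon)
  w_1 = 0.185344·1.9689 + -0.005463·5.0290 = 0.3374  (JPMorgan)
  w_2 = 0.185344·1.0217 + -0.005463·4.4451 = 0.1651  (Raytheon)
  w_3 = 0.185344·1.9972 + -0.005463·11.9408 = 0.3049  (Lockheed)
  w_4 = 0.185344·0.3710 + -0.005463·21.2304 = -0.0472  (Chevron)
  w_5 = 0.185344·1.2308 + -0.005463·5.5898 = 0.1976  (Oracle)
  w_6 = 0.185344·0.0710 + -0.005463·13.3851 = -0.0600  (Nike)
Σw_i=1.0000  μᵀw=0.1760
σ²=wᵀΣw=λ₁·μ_p+λ₂ = 0.185344·0.176 + -0.005463 = 0.027157 ≈ 0.0272

JPMorgan (0.3374)


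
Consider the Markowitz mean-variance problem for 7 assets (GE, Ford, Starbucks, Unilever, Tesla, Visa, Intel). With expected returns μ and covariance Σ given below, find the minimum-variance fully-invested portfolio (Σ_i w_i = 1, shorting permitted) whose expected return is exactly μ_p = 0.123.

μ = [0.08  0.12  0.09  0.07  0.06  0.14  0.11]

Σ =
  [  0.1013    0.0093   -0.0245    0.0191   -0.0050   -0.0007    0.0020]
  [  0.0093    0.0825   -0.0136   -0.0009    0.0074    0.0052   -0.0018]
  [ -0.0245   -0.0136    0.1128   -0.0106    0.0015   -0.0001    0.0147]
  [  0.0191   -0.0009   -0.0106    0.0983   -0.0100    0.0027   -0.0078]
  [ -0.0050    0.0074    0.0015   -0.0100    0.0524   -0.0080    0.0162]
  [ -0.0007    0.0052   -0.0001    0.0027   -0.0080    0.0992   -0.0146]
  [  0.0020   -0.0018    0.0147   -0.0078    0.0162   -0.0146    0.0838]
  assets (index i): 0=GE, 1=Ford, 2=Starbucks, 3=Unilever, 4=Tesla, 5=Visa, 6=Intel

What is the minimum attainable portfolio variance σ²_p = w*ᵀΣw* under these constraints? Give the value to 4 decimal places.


0.0242

x=Σ⁻¹μ = [0.7877  1.3839  1.0331  0.8443  0.9960  1.5949  1.3063]
y=Σ⁻¹𝟙 = [10.4223  10.7537  12.0911  11.9327  19.4912  12.2134  9.2650]
a=μᵀx=0.807906  b=𝟙ᵀx=7.946208  c=𝟙ᵀy=86.169338  D=ac−b²=6.474498
λ₁=(c·0.123−b)/D = (86.169338·0.123−7.946208)/6.474498 = 0.409703
λ₂=(a−b·0.123)/D = (0.807906−7.946208·0.123)/6.474498 = -0.026176
w* = 0.409703·x + -0.026176·y:
  w_0 = 0.409703·0.7877 + -0.026176·10.4223 = 0.0499  (GE)
  w_1 = 0.409703·1.3839 + -0.026176·10.7537 = 0.2855  (Ford)
  w_2 = 0.409703·1.0331 + -0.026176·12.0911 = 0.1068  (Starbucks)
  w_3 = 0.409703·0.8443 + -0.026176·11.9327 = 0.0336  (Unilever)
  w_4 = 0.409703·0.9960 + -0.026176·19.4912 = -0.1022  (Tesla)
  w_5 = 0.409703·1.5949 + -0.026176·12.2134 = 0.3338  (Visa)
  w_6 = 0.409703·1.3063 + -0.026176·9.2650 = 0.2927  (Intel)
Σw_i=1.0000  μᵀw=0.1230
σ²=wᵀΣw=λ₁·μ_p+λ₂ = 0.409703·0.123 + -0.026176 = 0.024217 ≈ 0.0242


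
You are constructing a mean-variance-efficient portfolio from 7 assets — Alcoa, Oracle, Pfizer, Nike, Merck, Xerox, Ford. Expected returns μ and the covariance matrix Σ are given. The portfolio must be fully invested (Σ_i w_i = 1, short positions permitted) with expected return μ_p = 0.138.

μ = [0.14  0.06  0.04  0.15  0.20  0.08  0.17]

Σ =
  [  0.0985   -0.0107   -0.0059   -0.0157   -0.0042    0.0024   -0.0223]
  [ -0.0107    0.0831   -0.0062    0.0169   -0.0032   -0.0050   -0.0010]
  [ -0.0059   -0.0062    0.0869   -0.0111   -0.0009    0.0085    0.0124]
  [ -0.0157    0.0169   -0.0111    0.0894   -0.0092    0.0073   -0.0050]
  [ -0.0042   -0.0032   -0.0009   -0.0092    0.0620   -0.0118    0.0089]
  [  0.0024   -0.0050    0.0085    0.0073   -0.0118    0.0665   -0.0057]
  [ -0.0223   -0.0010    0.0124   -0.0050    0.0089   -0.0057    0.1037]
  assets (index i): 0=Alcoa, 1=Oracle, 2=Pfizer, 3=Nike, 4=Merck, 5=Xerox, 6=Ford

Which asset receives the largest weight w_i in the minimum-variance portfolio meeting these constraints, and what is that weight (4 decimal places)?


Merck (0.2460)

p=Σ⁻¹μ = [2.5076  0.8756  0.5883  2.3943  3.8404  1.6928  1.9956]
q=Σ⁻¹𝟙 = [18.0224  14.3159  12.4783  14.7233  22.0121  17.1808  11.9298]
a=μᵀp=2.029042  b=𝟙ᵀp=13.894673  c=𝟙ᵀq=110.662667  D=ac−b²=31.477257
λ₁=(c·0.138−b)/D = (110.662667·0.138−13.894673)/31.477257 = 0.043739
λ₂=(a−b·0.138)/D = (2.029042−13.894673·0.138)/31.477257 = 0.003545
w* = 0.043739·p + 0.003545·q:
  w_0 = 0.043739·2.5076 + 0.003545·18.0224 = 0.1736  (Alcoa)
  w_1 = 0.043739·0.8756 + 0.003545·14.3159 = 0.0890  (Oracle)
  w_2 = 0.043739·0.5883 + 0.003545·12.4783 = 0.0700  (Pfizer)
  w_3 = 0.043739·2.3943 + 0.003545·14.7233 = 0.1569  (Nike)
  w_4 = 0.043739·3.8404 + 0.003545·22.0121 = 0.2460  (Merck)
  w_5 = 0.043739·1.6928 + 0.003545·17.1808 = 0.1349  (Xerox)
  w_6 = 0.043739·1.9956 + 0.003545·11.9298 = 0.1296  (Ford)
Σw_i=1.0000  μᵀw=0.1380
σ²=wᵀΣw=λ₁·μ_p+λ₂ = 0.043739·0.138 + 0.003545 = 0.009581 ≈ 0.0096


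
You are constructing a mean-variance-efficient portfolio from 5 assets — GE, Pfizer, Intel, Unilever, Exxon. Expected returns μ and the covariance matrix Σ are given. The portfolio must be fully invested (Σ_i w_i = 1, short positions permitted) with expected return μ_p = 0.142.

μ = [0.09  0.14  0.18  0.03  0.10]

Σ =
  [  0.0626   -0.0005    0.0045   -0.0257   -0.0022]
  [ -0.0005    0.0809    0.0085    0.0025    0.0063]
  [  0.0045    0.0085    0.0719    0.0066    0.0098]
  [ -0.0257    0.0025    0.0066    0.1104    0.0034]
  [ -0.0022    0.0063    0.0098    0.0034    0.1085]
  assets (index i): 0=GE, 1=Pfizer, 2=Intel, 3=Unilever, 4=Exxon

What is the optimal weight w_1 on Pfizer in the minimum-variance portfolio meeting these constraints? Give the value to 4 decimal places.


x=Σ⁻¹μ = [1.5028  1.4531  2.1066  0.4423  0.6636]
y=Σ⁻¹𝟙 = [20.9827  10.5275  9.1008  12.9197  7.8039]
a=μᵀx=0.797505  b=𝟙ᵀx=6.168408  c=𝟙ᵀy=61.334548  D=ac−b²=10.865346
λ₁=(c·0.142−b)/D = (61.334548·0.142−6.168408)/10.865346 = 0.233872
λ₂=(a−b·0.142)/D = (0.797505−6.168408·0.142)/10.865346 = -0.007216
w* = 0.233872·x + -0.007216·y:
  w_0 = 0.233872·1.5028 + -0.007216·20.9827 = 0.2000  (GE)
  w_1 = 0.233872·1.4531 + -0.007216·10.5275 = 0.2639  (Pfizer)
  w_2 = 0.233872·2.1066 + -0.007216·9.1008 = 0.4270  (Intel)
  w_3 = 0.233872·0.4423 + -0.007216·12.9197 = 0.0102  (Unilever)
  w_4 = 0.233872·0.6636 + -0.007216·7.8039 = 0.0989  (Exxon)
Σw_i=1.0000  μᵀw=0.1420
σ²=wᵀΣw=λ₁·μ_p+λ₂ = 0.233872·0.142 + -0.007216 = 0.025993 ≈ 0.0260

0.2639


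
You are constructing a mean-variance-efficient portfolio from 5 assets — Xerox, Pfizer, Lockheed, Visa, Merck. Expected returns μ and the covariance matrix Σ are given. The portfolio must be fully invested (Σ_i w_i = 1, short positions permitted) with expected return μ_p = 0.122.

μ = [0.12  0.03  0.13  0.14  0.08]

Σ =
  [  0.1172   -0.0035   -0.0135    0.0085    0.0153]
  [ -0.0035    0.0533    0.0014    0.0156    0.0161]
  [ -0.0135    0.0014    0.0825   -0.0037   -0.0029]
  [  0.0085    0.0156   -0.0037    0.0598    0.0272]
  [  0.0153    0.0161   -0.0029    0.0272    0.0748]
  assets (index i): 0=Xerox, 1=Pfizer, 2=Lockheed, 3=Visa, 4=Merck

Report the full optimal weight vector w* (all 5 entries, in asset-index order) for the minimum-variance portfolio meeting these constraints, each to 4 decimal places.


x=Σ⁻¹μ = [1.0526  -0.1218  1.8567  2.2825  0.1224]
y=Σ⁻¹𝟙 = [9.1583  14.4447  14.0136  10.1339  5.2449]
a=μᵀx=0.693377  b=𝟙ᵀx=5.192439  c=𝟙ᵀy=52.995379  D=ac−b²=9.784378
λ₁=(c·0.122−b)/D = (52.995379·0.122−5.192439)/9.784378 = 0.130105
λ₂=(a−b·0.122)/D = (0.693377−5.192439·0.122)/9.784378 = 0.006122
w* = 0.130105·x + 0.006122·y:
  w_0 = 0.130105·1.0526 + 0.006122·9.1583 = 0.1930  (Xerox)
  w_1 = 0.130105·-0.1218 + 0.006122·14.4447 = 0.0726  (Pfizer)
  w_2 = 0.130105·1.8567 + 0.006122·14.0136 = 0.3274  (Lockheed)
  w_3 = 0.130105·2.2825 + 0.006122·10.1339 = 0.3590  (Visa)
  w_4 = 0.130105·0.1224 + 0.006122·5.2449 = 0.0480  (Merck)
Σw_i=1.0000  μᵀw=0.1220
σ²=wᵀΣw=λ₁·μ_p+λ₂ = 0.130105·0.122 + 0.006122 = 0.021995 ≈ 0.0220

0.1930  0.0726  0.3274  0.3590  0.0480


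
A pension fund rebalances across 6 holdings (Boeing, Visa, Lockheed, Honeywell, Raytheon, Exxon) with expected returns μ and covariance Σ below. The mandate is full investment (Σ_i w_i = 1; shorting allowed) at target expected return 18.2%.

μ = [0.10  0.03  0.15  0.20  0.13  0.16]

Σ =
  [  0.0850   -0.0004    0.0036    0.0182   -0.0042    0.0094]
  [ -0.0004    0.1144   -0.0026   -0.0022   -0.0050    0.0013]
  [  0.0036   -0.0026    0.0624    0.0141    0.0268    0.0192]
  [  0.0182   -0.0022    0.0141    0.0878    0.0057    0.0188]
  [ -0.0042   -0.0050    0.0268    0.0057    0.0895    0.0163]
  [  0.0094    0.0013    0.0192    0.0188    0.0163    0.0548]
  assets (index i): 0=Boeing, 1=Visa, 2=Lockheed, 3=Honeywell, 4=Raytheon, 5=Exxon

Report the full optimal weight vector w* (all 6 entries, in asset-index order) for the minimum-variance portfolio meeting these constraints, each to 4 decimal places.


0.0131  -0.0884  0.2276  0.4061  0.0893  0.3523

u=Σ⁻¹μ = [0.6501  0.3362  1.2090  1.5624  0.7454  1.6189]
v=Σ⁻¹𝟙 = [9.5619  9.3057  8.4760  5.8250  7.5627  9.1697]
a=μᵀu=0.924856  b=𝟙ᵀu=6.122065  c=𝟙ᵀv=49.900993  D=ac−b²=8.671573
λ₁=(c·0.182−b)/D = (49.900993·0.182−6.122065)/8.671573 = 0.341335
λ₂=(a−b·0.182)/D = (0.924856−6.122065·0.182)/8.671573 = -0.021837
w* = 0.341335·u + -0.021837·v:
  w_0 = 0.341335·0.6501 + -0.021837·9.5619 = 0.0131  (Boeing)
  w_1 = 0.341335·0.3362 + -0.021837·9.3057 = -0.0884  (Visa)
  w_2 = 0.341335·1.2090 + -0.021837·8.4760 = 0.2276  (Lockheed)
  w_3 = 0.341335·1.5624 + -0.021837·5.8250 = 0.4061  (Honeywell)
  w_4 = 0.341335·0.7454 + -0.021837·7.5627 = 0.0893  (Raytheon)
  w_5 = 0.341335·1.6189 + -0.021837·9.1697 = 0.3523  (Exxon)
Σw_i=1.0000  μᵀw=0.1820
σ²=wᵀΣw=λ₁·μ_p+λ₂ = 0.341335·0.182 + -0.021837 = 0.040286 ≈ 0.0403


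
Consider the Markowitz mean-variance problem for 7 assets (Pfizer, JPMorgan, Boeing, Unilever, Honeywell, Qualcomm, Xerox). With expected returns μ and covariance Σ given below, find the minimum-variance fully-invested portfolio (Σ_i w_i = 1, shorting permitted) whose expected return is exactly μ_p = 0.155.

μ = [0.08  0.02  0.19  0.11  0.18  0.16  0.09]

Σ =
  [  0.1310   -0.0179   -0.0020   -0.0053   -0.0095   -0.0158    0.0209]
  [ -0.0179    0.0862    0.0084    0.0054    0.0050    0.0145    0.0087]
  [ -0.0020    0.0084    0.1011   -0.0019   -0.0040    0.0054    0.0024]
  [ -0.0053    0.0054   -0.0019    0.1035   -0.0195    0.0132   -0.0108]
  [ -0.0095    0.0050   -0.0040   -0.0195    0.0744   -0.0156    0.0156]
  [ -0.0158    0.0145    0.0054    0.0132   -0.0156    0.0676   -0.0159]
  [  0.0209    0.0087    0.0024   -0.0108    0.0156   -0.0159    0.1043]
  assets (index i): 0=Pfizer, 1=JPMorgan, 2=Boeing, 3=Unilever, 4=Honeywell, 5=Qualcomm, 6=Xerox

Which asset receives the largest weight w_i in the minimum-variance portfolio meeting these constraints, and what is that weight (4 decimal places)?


Honeywell (0.2973)

p=Σ⁻¹μ = [1.1592  -0.6649  1.9341  1.5344  3.6606  3.3507  0.7637]
q=Σ⁻¹𝟙 = [11.8955  7.1590  9.3641  12.2752  20.6966  19.4400  7.5305]
a=μᵀp=1.879456  b=𝟙ᵀp=11.737813  c=𝟙ᵀq=88.360970  D=ac−b²=28.294289
λ₁=(c·0.155−b)/D = (88.360970·0.155−11.737813)/28.294289 = 0.069206
λ₂=(a−b·0.155)/D = (1.879456−11.737813·0.155)/28.294289 = 0.002124
w* = 0.069206·p + 0.002124·q:
  w_0 = 0.069206·1.1592 + 0.002124·11.8955 = 0.1055  (Pfizer)
  w_1 = 0.069206·-0.6649 + 0.002124·7.1590 = -0.0308  (JPMorgan)
  w_2 = 0.069206·1.9341 + 0.002124·9.3641 = 0.1537  (Boeing)
  w_3 = 0.069206·1.5344 + 0.002124·12.2752 = 0.1323  (Unilever)
  w_4 = 0.069206·3.6606 + 0.002124·20.6966 = 0.2973  (Honeywell)
  w_5 = 0.069206·3.3507 + 0.002124·19.4400 = 0.2732  (Qualcomm)
  w_6 = 0.069206·0.7637 + 0.002124·7.5305 = 0.0688  (Xerox)
Σw_i=1.0000  μᵀw=0.1550
σ²=wᵀΣw=λ₁·μ_p+λ₂ = 0.069206·0.155 + 0.002124 = 0.012851 ≈ 0.0129


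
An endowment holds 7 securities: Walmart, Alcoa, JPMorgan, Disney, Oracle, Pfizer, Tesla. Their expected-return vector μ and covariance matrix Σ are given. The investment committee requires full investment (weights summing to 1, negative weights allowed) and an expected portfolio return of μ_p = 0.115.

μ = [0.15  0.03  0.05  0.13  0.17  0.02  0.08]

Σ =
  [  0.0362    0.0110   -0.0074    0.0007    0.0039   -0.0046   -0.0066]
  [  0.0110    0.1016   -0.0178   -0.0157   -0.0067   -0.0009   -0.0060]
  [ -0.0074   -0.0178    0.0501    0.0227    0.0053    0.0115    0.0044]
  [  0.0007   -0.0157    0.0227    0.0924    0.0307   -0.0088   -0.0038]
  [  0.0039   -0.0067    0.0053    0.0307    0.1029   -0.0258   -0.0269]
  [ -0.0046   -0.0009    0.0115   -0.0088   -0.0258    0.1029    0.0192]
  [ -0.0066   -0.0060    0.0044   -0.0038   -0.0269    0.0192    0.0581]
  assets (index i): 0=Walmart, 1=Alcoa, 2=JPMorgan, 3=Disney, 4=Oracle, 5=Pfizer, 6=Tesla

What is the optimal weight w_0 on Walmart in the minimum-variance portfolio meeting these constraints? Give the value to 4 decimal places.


g=Σ⁻¹μ = [4.5355  0.3758  0.9613  0.6613  2.0631  0.3557  2.7391]
h=Σ⁻¹𝟙 = [31.8991  13.4508  21.7558  4.1245  15.7738  8.4039  25.3726]
a=μᵀg=1.402598  b=𝟙ᵀg=11.691798  c=𝟙ᵀh=120.780489  D=ac−b²=32.708344
λ₁=(c·0.115−b)/D = (120.780489·0.115−11.691798)/32.708344 = 0.067199
λ₂=(a−b·0.115)/D = (1.402598−11.691798·0.115)/32.708344 = 0.001775
w* = 0.067199·g + 0.001775·h:
  w_0 = 0.067199·4.5355 + 0.001775·31.8991 = 0.3614  (Walmart)
  w_1 = 0.067199·0.3758 + 0.001775·13.4508 = 0.0491  (Alcoa)
  w_2 = 0.067199·0.9613 + 0.001775·21.7558 = 0.1032  (JPMorgan)
  w_3 = 0.067199·0.6613 + 0.001775·4.1245 = 0.0518  (Disney)
  w_4 = 0.067199·2.0631 + 0.001775·15.7738 = 0.1666  (Oracle)
  w_5 = 0.067199·0.3557 + 0.001775·8.4039 = 0.0388  (Pfizer)
  w_6 = 0.067199·2.7391 + 0.001775·25.3726 = 0.2291  (Tesla)
Σw_i=1.0000  μᵀw=0.1150
σ²=wᵀΣw=λ₁·μ_p+λ₂ = 0.067199·0.115 + 0.001775 = 0.009502 ≈ 0.0095

0.3614


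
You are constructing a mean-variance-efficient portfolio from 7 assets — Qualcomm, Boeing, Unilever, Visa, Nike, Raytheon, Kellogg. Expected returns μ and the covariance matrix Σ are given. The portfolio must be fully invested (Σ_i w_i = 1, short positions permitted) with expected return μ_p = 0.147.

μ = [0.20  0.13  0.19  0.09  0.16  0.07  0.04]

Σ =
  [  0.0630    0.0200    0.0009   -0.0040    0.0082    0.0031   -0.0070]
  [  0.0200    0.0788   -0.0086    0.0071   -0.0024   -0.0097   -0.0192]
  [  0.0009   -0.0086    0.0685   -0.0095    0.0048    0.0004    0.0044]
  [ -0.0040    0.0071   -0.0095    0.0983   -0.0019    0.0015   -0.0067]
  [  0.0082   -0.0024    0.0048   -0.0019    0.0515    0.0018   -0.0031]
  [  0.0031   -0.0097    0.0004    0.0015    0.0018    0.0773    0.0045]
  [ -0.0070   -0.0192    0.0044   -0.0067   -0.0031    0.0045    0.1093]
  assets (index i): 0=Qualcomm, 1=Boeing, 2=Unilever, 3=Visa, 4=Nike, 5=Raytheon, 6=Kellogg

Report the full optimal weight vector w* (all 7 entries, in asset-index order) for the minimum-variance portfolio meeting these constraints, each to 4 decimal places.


0.1823  0.1345  0.2236  0.1043  0.2055  0.0774  0.0725

p=Σ⁻¹μ = [2.4084  1.6205  2.8827  1.2669  2.5951  0.8656  0.8045]
q=Σ⁻¹𝟙 = [9.7162  16.1370  16.0129  11.9589  17.8754  13.1036  12.6620]
a=μᵀp=1.862059  b=𝟙ᵀp=12.443600  c=𝟙ᵀq=97.466037  D=ac−b²=26.644338
λ₁=(c·0.147−b)/D = (97.466037·0.147−12.443600)/26.644338 = 0.070706
λ₂=(a−b·0.147)/D = (1.862059−12.443600·0.147)/26.644338 = 0.001233
w* = 0.070706·p + 0.001233·q:
  w_0 = 0.070706·2.4084 + 0.001233·9.7162 = 0.1823  (Qualcomm)
  w_1 = 0.070706·1.6205 + 0.001233·16.1370 = 0.1345  (Boeing)
  w_2 = 0.070706·2.8827 + 0.001233·16.0129 = 0.2236  (Unilever)
  w_3 = 0.070706·1.2669 + 0.001233·11.9589 = 0.1043  (Visa)
  w_4 = 0.070706·2.5951 + 0.001233·17.8754 = 0.2055  (Nike)
  w_5 = 0.070706·0.8656 + 0.001233·13.1036 = 0.0774  (Raytheon)
  w_6 = 0.070706·0.8045 + 0.001233·12.6620 = 0.0725  (Kellogg)
Σw_i=1.0000  μᵀw=0.1470
σ²=wᵀΣw=λ₁·μ_p+λ₂ = 0.070706·0.147 + 0.001233 = 0.011627 ≈ 0.0116


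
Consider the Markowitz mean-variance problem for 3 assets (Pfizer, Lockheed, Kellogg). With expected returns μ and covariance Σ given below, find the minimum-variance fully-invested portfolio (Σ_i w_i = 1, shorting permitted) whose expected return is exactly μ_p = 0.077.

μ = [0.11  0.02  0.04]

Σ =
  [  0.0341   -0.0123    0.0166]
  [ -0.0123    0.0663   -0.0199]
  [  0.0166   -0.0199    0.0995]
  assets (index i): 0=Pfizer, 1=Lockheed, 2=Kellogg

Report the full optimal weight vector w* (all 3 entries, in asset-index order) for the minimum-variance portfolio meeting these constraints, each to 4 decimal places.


0.6148  0.3016  0.0836

x=Σ⁻¹μ = [3.5744  0.9643  -0.0014]
y=Σ⁻¹𝟙 = [33.4952  24.0819  9.2785]
a=μᵀx=0.412408  b=𝟙ᵀx=4.537246  c=𝟙ᵀy=66.855595  D=ac−b²=6.985159
λ₁=(c·0.077−b)/D = (66.855595·0.077−4.537246)/6.985159 = 0.087419
λ₂=(a−b·0.077)/D = (0.412408−4.537246·0.077)/6.985159 = 0.009025
w* = 0.087419·x + 0.009025·y:
  w_0 = 0.087419·3.5744 + 0.009025·33.4952 = 0.6148  (Pfizer)
  w_1 = 0.087419·0.9643 + 0.009025·24.0819 = 0.3016  (Lockheed)
  w_2 = 0.087419·-0.0014 + 0.009025·9.2785 = 0.0836  (Kellogg)
Σw_i=1.0000  μᵀw=0.0770
σ²=wᵀΣw=λ₁·μ_p+λ₂ = 0.087419·0.077 + 0.009025 = 0.015756 ≈ 0.0158


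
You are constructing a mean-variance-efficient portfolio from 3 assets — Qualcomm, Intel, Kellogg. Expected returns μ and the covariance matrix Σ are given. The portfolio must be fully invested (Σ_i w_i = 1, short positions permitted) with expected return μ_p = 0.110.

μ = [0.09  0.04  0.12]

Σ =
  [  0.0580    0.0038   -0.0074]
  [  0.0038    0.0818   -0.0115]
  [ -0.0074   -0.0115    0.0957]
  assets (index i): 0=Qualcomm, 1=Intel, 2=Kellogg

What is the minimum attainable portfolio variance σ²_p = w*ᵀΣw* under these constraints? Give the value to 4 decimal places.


x=Σ⁻¹μ = [1.6976  0.6153  1.4591]
y=Σ⁻¹𝟙 = [18.0868  13.2746  13.4431]
a=μᵀx=0.352487  b=𝟙ᵀx=3.771965  c=𝟙ᵀy=44.804506  D=ac−b²=1.565281
λ₁=(c·0.110−b)/D = (44.804506·0.110−3.771965)/1.565281 = 0.738864
λ₂=(a−b·0.110)/D = (0.352487−3.771965·0.110)/1.565281 = -0.039884
w* = 0.738864·x + -0.039884·y:
  w_0 = 0.738864·1.6976 + -0.039884·18.0868 = 0.5329  (Qualcomm)
  w_1 = 0.738864·0.6153 + -0.039884·13.2746 = -0.0748  (Intel)
  w_2 = 0.738864·1.4591 + -0.039884·13.4431 = 0.5419  (Kellogg)
Σw_i=1.0000  μᵀw=0.1100
σ²=wᵀΣw=λ₁·μ_p+λ₂ = 0.738864·0.110 + -0.039884 = 0.041391 ≈ 0.0414

0.0414


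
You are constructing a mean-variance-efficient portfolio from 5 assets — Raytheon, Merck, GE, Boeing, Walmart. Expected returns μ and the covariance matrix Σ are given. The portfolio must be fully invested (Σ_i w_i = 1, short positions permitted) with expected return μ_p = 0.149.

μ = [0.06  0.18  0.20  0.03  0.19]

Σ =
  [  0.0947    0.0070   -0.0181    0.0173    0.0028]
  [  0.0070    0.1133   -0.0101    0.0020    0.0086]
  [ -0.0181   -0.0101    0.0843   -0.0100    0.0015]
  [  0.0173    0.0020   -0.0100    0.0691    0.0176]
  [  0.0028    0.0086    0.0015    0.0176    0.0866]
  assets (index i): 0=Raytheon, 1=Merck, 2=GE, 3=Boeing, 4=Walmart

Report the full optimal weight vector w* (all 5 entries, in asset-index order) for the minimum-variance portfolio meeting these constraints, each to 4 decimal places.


x=Σ⁻¹μ = [0.9726  1.6251  2.7469  0.0459  1.9443]
y=Σ⁻¹𝟙 = [10.6409  8.8505  16.4961  12.0033  7.5992]
a=μᵀx=1.271029  b=𝟙ᵀx=7.334719  c=𝟙ᵀy=55.590026  D=ac−b²=16.858437
λ₁=(c·0.149−b)/D = (55.590026·0.149−7.334719)/16.858437 = 0.056245
λ₂=(a−b·0.149)/D = (1.271029−7.334719·0.149)/16.858437 = 0.010568
w* = 0.056245·x + 0.010568·y:
  w_0 = 0.056245·0.9726 + 0.010568·10.6409 = 0.1672  (Raytheon)
  w_1 = 0.056245·1.6251 + 0.010568·8.8505 = 0.1849  (Merck)
  w_2 = 0.056245·2.7469 + 0.010568·16.4961 = 0.3288  (GE)
  w_3 = 0.056245·0.0459 + 0.010568·12.0033 = 0.1294  (Boeing)
  w_4 = 0.056245·1.9443 + 0.010568·7.5992 = 0.1897  (Walmart)
Σw_i=1.0000  μᵀw=0.1490
σ²=wᵀΣw=λ₁·μ_p+λ₂ = 0.056245·0.149 + 0.010568 = 0.018948 ≈ 0.0189

0.1672  0.1849  0.3288  0.1294  0.1897


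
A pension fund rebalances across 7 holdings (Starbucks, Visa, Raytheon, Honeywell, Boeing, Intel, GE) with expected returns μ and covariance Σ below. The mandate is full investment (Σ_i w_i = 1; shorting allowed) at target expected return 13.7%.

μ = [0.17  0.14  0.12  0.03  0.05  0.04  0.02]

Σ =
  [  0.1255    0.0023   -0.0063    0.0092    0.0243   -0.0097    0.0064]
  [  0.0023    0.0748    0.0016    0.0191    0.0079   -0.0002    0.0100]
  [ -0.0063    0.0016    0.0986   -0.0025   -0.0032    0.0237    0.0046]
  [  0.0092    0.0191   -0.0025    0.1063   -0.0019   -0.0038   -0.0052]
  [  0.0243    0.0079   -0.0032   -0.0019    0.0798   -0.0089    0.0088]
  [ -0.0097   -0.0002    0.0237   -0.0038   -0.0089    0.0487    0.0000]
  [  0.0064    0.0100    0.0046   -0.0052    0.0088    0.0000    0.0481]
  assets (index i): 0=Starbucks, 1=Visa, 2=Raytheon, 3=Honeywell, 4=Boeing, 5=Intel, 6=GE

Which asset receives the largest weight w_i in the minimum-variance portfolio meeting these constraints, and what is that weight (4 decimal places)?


p=Σ⁻¹μ = [1.4195  1.8671  1.1577  -0.1414  0.1502  0.5648  -0.3147]
q=Σ⁻¹𝟙 = [6.1035  7.2745  4.8944  9.5073  10.9682  22.1439  17.0186]
a=μᵀp=0.661183  b=𝟙ᵀp=4.703104  c=𝟙ᵀq=77.910315  D=ac−b²=29.393823
λ₁=(c·0.137−b)/D = (77.910315·0.137−4.703104)/29.393823 = 0.203125
λ₂=(a−b·0.137)/D = (0.661183−4.703104·0.137)/29.393823 = 0.000574
w* = 0.203125·p + 0.000574·q:
  w_0 = 0.203125·1.4195 + 0.000574·6.1035 = 0.2918  (Starbucks)
  w_1 = 0.203125·1.8671 + 0.000574·7.2745 = 0.3834  (Visa)
  w_2 = 0.203125·1.1577 + 0.000574·4.8944 = 0.2380  (Raytheon)
  w_3 = 0.203125·-0.1414 + 0.000574·9.5073 = -0.0233  (Honeywell)
  w_4 = 0.203125·0.1502 + 0.000574·10.9682 = 0.0368  (Boeing)
  w_5 = 0.203125·0.5648 + 0.000574·22.1439 = 0.1274  (Intel)
  w_6 = 0.203125·-0.3147 + 0.000574·17.0186 = -0.0542  (GE)
Σw_i=1.0000  μᵀw=0.1370
σ²=wᵀΣw=λ₁·μ_p+λ₂ = 0.203125·0.137 + 0.000574 = 0.028402 ≈ 0.0284

Visa (0.3834)


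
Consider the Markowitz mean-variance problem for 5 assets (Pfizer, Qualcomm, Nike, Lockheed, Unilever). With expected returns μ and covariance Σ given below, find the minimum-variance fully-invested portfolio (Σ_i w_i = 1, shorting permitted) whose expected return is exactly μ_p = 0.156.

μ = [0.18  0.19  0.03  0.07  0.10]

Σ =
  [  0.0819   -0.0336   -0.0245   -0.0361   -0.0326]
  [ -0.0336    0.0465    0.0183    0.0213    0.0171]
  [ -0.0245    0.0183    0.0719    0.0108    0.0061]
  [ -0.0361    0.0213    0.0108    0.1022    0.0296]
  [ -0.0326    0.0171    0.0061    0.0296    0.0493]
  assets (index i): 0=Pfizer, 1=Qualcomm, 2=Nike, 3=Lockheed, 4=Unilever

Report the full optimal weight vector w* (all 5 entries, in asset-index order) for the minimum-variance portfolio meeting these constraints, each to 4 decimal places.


0.3622  0.3500  0.0498  0.0329  0.2051

x=Σ⁻¹μ = [7.1387  7.3871  0.5706  0.5018  3.8148]
y=Σ⁻¹𝟙 = [48.0889  33.1759  17.7699  8.3087  33.3886]
a=μᵀx=3.122238  b=𝟙ᵀx=19.412997  c=𝟙ᵀy=140.732037  D=ac−b²=62.534391
λ₁=(c·0.156−b)/D = (140.732037·0.156−19.412997)/62.534391 = 0.040637
λ₂=(a−b·0.156)/D = (3.122238−19.412997·0.156)/62.534391 = 0.001500
w* = 0.040637·x + 0.001500·y:
  w_0 = 0.040637·7.1387 + 0.001500·48.0889 = 0.3622  (Pfizer)
  w_1 = 0.040637·7.3871 + 0.001500·33.1759 = 0.3500  (Qualcomm)
  w_2 = 0.040637·0.5706 + 0.001500·17.7699 = 0.0498  (Nike)
  w_3 = 0.040637·0.5018 + 0.001500·8.3087 = 0.0329  (Lockheed)
  w_4 = 0.040637·3.8148 + 0.001500·33.3886 = 0.2051  (Unilever)
Σw_i=1.0000  μᵀw=0.1560
σ²=wᵀΣw=λ₁·μ_p+λ₂ = 0.040637·0.156 + 0.001500 = 0.007839 ≈ 0.0078


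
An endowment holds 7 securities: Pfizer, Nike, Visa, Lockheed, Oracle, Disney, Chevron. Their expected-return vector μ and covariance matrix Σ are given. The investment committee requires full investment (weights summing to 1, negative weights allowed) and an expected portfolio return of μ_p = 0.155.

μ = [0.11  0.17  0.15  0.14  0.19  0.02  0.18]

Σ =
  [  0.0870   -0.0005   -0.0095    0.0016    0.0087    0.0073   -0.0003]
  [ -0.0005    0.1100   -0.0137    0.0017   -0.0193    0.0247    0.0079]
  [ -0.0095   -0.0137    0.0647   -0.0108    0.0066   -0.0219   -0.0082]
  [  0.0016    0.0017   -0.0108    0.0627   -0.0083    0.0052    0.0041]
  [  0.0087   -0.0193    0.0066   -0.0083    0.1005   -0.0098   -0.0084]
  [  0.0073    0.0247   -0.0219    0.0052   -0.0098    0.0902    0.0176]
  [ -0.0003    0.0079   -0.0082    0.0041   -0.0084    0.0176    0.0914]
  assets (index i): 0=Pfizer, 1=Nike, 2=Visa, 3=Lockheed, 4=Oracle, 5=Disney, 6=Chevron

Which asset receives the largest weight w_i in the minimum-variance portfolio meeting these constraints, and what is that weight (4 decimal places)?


x=Σ⁻¹μ = [1.3735  2.2008  3.5146  2.9149  2.3893  0.0269  2.1826]
y=Σ⁻¹𝟙 = [11.8722  11.0488  26.8933  20.0289  12.9607  11.8442  10.4496]
a=μᵀx=2.307867  b=𝟙ᵀx=14.602613  c=𝟙ᵀy=105.097605  D=ac−b²=29.315024
λ₁=(c·0.155−b)/D = (105.097605·0.155−14.602613)/29.315024 = 0.057565
λ₂=(a−b·0.155)/D = (2.307867−14.602613·0.155)/29.315024 = 0.001517
w* = 0.057565·x + 0.001517·y:
  w_0 = 0.057565·1.3735 + 0.001517·11.8722 = 0.0971  (Pfizer)
  w_1 = 0.057565·2.2008 + 0.001517·11.0488 = 0.1434  (Nike)
  w_2 = 0.057565·3.5146 + 0.001517·26.8933 = 0.2431  (Visa)
  w_3 = 0.057565·2.9149 + 0.001517·20.0289 = 0.1982  (Lockheed)
  w_4 = 0.057565·2.3893 + 0.001517·12.9607 = 0.1572  (Oracle)
  w_5 = 0.057565·0.0269 + 0.001517·11.8442 = 0.0195  (Disney)
  w_6 = 0.057565·2.1826 + 0.001517·10.4496 = 0.1415  (Chevron)
Σw_i=1.0000  μᵀw=0.1550
σ²=wᵀΣw=λ₁·μ_p+λ₂ = 0.057565·0.155 + 0.001517 = 0.010439 ≈ 0.0104

Visa (0.2431)


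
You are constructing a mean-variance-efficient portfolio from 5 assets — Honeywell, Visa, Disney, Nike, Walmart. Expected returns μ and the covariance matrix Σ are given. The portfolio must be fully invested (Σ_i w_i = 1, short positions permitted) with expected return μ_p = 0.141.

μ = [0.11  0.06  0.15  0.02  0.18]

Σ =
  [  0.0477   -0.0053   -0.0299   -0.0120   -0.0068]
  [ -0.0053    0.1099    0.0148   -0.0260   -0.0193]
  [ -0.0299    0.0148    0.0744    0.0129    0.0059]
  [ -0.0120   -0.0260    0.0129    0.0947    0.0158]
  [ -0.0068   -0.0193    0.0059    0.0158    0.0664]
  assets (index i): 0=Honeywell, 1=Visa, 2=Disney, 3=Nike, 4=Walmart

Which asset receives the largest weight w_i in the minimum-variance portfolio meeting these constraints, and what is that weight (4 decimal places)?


p=Σ⁻¹μ = [5.1628  0.8758  3.6526  0.0828  3.1499]
q=Σ⁻¹𝟙 = [43.9137  14.3869  24.4004  13.6951  18.3123]
a=μᵀp=1.736987  b=𝟙ᵀp=12.923889  c=𝟙ᵀq=114.708334  D=ac−b²=32.219923
λ₁=(c·0.141−b)/D = (114.708334·0.141−12.923889)/32.219923 = 0.100869
λ₂=(a−b·0.141)/D = (1.736987−12.923889·0.141)/32.219923 = -0.002647
w* = 0.100869·p + -0.002647·q:
  w_0 = 0.100869·5.1628 + -0.002647·43.9137 = 0.4045  (Honeywell)
  w_1 = 0.100869·0.8758 + -0.002647·14.3869 = 0.0503  (Visa)
  w_2 = 0.100869·3.6526 + -0.002647·24.4004 = 0.3039  (Disney)
  w_3 = 0.100869·0.0828 + -0.002647·13.6951 = -0.0279  (Nike)
  w_4 = 0.100869·3.1499 + -0.002647·18.3123 = 0.2693  (Walmart)
Σw_i=1.0000  μᵀw=0.1410
σ²=wᵀΣw=λ₁·μ_p+λ₂ = 0.100869·0.141 + -0.002647 = 0.011576 ≈ 0.0116

Honeywell (0.4045)


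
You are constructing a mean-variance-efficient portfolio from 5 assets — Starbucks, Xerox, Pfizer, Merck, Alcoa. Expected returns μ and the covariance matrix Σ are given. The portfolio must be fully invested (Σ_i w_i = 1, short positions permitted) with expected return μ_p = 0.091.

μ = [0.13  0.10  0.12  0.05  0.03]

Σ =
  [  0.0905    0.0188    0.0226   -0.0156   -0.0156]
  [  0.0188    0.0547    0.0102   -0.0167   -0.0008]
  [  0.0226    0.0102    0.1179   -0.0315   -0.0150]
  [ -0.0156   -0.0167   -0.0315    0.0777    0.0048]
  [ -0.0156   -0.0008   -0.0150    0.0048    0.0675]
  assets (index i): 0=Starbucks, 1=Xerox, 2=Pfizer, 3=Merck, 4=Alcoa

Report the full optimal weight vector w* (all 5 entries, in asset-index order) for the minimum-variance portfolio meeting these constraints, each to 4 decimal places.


p=Σ⁻¹μ = [1.2267  1.7115  1.1996  1.6887  0.8947]
q=Σ⁻¹𝟙 = [10.9721  19.4711  13.3791  23.5153  18.8823]
a=μᵀp=0.585848  b=𝟙ᵀp=6.721207  c=𝟙ᵀq=86.219865  D=ac−b²=5.337103
λ₁=(c·0.091−b)/D = (86.219865·0.091−6.721207)/5.337103 = 0.210751
λ₂=(a−b·0.091)/D = (0.585848−6.721207·0.091)/5.337103 = -0.004831
w* = 0.210751·p + -0.004831·q:
  w_0 = 0.210751·1.2267 + -0.004831·10.9721 = 0.2055  (Starbucks)
  w_1 = 0.210751·1.7115 + -0.004831·19.4711 = 0.2666  (Xerox)
  w_2 = 0.210751·1.1996 + -0.004831·13.3791 = 0.1882  (Pfizer)
  w_3 = 0.210751·1.6887 + -0.004831·23.5153 = 0.2423  (Merck)
  w_4 = 0.210751·0.8947 + -0.004831·18.8823 = 0.0973  (Alcoa)
Σw_i=1.0000  μᵀw=0.0910
σ²=wᵀΣw=λ₁·μ_p+λ₂ = 0.210751·0.091 + -0.004831 = 0.014348 ≈ 0.0143

0.2055  0.2666  0.1882  0.2423  0.0973


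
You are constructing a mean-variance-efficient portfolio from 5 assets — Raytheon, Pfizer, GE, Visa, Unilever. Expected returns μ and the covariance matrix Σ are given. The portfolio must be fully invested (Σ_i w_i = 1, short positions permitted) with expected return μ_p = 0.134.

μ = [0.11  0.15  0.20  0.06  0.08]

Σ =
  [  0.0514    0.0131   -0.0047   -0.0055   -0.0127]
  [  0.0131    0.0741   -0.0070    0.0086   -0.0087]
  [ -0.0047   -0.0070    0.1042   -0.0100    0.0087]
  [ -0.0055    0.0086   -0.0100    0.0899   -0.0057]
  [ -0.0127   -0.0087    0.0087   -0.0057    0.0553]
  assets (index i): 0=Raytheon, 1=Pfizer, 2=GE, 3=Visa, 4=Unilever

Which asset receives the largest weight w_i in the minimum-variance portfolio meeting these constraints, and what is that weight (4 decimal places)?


g=Σ⁻¹μ = [2.4657  1.9143  2.0806  0.9991  2.0897]
h=Σ⁻¹𝟙 = [25.3872  11.3445  10.7582  14.4043  25.4905]
a=μᵀg=1.201618  b=𝟙ᵀg=9.549404  c=𝟙ᵀh=87.384669  D=ac−b²=13.811838
λ₁=(c·0.134−b)/D = (87.384669·0.134−9.549404)/13.811838 = 0.156398
λ₂=(a−b·0.134)/D = (1.201618−9.549404·0.134)/13.811838 = -0.005648
w* = 0.156398·g + -0.005648·h:
  w_0 = 0.156398·2.4657 + -0.005648·25.3872 = 0.2423  (Raytheon)
  w_1 = 0.156398·1.9143 + -0.005648·11.3445 = 0.2353  (Pfizer)
  w_2 = 0.156398·2.0806 + -0.005648·10.7582 = 0.2646  (GE)
  w_3 = 0.156398·0.9991 + -0.005648·14.4043 = 0.0749  (Visa)
  w_4 = 0.156398·2.0897 + -0.005648·25.4905 = 0.1829  (Unilever)
Σw_i=1.0000  μᵀw=0.1340
σ²=wᵀΣw=λ₁·μ_p+λ₂ = 0.156398·0.134 + -0.005648 = 0.015310 ≈ 0.0153

GE (0.2646)


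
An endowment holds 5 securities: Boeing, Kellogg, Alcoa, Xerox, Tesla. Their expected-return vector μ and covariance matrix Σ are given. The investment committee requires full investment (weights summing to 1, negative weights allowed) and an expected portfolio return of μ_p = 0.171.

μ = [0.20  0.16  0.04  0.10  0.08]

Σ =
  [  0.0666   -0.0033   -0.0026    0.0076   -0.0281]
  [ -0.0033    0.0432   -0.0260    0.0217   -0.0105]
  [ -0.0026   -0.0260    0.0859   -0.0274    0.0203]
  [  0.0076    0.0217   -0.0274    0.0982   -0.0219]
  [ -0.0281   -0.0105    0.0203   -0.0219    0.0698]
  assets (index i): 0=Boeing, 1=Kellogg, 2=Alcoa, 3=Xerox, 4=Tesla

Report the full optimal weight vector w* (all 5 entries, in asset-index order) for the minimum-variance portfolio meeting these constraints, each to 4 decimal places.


0.4638  0.4375  -0.0450  -0.0732  0.2169

u=Σ⁻¹μ = [4.8122  5.6192  1.6659  0.6851  3.6591]
v=Σ⁻¹𝟙 = [28.8481  39.3807  21.2333  11.7222  29.3669]
a=μᵀu=2.289375  b=𝟙ᵀu=16.441437  c=𝟙ᵀv=130.551237  D=ac−b²=28.559865
λ₁=(c·0.171−b)/D = (130.551237·0.171−16.441437)/28.559865 = 0.205982
λ₂=(a−b·0.171)/D = (2.289375−16.441437·0.171)/28.559865 = -0.018281
w* = 0.205982·u + -0.018281·v:
  w_0 = 0.205982·4.8122 + -0.018281·28.8481 = 0.4638  (Boeing)
  w_1 = 0.205982·5.6192 + -0.018281·39.3807 = 0.4375  (Kellogg)
  w_2 = 0.205982·1.6659 + -0.018281·21.2333 = -0.0450  (Alcoa)
  w_3 = 0.205982·0.6851 + -0.018281·11.7222 = -0.0732  (Xerox)
  w_4 = 0.205982·3.6591 + -0.018281·29.3669 = 0.2169  (Tesla)
Σw_i=1.0000  μᵀw=0.1710
σ²=wᵀΣw=λ₁·μ_p+λ₂ = 0.205982·0.171 + -0.018281 = 0.016942 ≈ 0.0169


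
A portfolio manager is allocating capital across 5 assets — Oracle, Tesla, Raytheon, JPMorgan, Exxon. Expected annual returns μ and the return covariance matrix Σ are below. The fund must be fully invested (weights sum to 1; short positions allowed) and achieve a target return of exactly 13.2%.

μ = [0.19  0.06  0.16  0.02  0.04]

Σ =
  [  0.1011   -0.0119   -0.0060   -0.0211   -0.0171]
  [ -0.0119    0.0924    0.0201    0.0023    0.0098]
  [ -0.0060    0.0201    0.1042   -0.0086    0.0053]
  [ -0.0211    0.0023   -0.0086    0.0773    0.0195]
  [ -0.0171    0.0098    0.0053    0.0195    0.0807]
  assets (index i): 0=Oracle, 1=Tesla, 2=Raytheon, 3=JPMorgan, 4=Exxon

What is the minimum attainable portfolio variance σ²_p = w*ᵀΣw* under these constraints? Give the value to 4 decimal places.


0.0226

g=Σ⁻¹μ = [2.3263  0.5113  1.6151  0.9065  0.6014]
h=Σ⁻¹𝟙 = [16.5753  9.4027  9.5000  15.6241  10.3627]
a=μᵀg=0.773261  b=𝟙ᵀg=5.960459  c=𝟙ᵀh=61.464760  D=ac−b²=12.001203
λ₁=(c·0.132−b)/D = (61.464760·0.132−5.960459)/12.001203 = 0.179389
λ₂=(a−b·0.132)/D = (0.773261−5.960459·0.132)/12.001203 = -0.001127
w* = 0.179389·g + -0.001127·h:
  w_0 = 0.179389·2.3263 + -0.001127·16.5753 = 0.3986  (Oracle)
  w_1 = 0.179389·0.5113 + -0.001127·9.4027 = 0.0811  (Tesla)
  w_2 = 0.179389·1.6151 + -0.001127·9.5000 = 0.2790  (Raytheon)
  w_3 = 0.179389·0.9065 + -0.001127·15.6241 = 0.1450  (JPMorgan)
  w_4 = 0.179389·0.6014 + -0.001127·10.3627 = 0.0962  (Exxon)
Σw_i=1.0000  μᵀw=0.1320
σ²=wᵀΣw=λ₁·μ_p+λ₂ = 0.179389·0.132 + -0.001127 = 0.022553 ≈ 0.0226


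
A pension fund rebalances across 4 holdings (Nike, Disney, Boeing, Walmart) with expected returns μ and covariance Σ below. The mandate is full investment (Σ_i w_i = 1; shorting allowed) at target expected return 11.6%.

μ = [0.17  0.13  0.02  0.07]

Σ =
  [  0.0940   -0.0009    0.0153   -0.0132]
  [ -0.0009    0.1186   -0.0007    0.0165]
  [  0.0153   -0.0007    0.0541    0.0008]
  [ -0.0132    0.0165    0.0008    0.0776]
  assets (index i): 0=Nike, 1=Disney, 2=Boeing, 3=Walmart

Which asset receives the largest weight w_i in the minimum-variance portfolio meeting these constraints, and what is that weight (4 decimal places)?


Nike (0.3937)

p=Σ⁻¹μ = [1.9957  0.9657  -0.1976  1.0382]
q=Σ⁻¹𝟙 = [9.9947  6.7933  15.5536  12.9819]
a=μᵀp=0.533532  b=𝟙ᵀp=3.802038  c=𝟙ᵀq=45.323552  D=ac−b²=9.726081
λ₁=(c·0.116−b)/D = (45.323552·0.116−3.802038)/9.726081 = 0.149649
λ₂=(a−b·0.116)/D = (0.533532−3.802038·0.116)/9.726081 = 0.009510
w* = 0.149649·p + 0.009510·q:
  w_0 = 0.149649·1.9957 + 0.009510·9.9947 = 0.3937  (Nike)
  w_1 = 0.149649·0.9657 + 0.009510·6.7933 = 0.2091  (Disney)
  w_2 = 0.149649·-0.1976 + 0.009510·15.5536 = 0.1183  (Boeing)
  w_3 = 0.149649·1.0382 + 0.009510·12.9819 = 0.2788  (Walmart)
Σw_i=1.0000  μᵀw=0.1160
σ²=wᵀΣw=λ₁·μ_p+λ₂ = 0.149649·0.116 + 0.009510 = 0.026869 ≈ 0.0269
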